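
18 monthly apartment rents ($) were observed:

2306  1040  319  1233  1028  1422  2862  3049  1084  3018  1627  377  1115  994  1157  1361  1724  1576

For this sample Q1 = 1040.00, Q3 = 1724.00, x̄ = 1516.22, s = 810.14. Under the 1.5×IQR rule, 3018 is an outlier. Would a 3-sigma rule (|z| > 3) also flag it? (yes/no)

no

z = (3018 − 1516.22) / 810.14 = 1.85.
|z| = 1.85 ≤ 3.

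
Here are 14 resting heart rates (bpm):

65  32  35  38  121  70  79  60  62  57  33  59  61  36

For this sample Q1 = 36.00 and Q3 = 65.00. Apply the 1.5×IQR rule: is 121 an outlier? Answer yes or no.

yes

IQR = Q3 − Q1 = 65.00 − 36.00 = 29.00.
Lower fence = Q1 − 1.5·IQR = 36.00 − 43.50 = -7.50.
Upper fence = Q3 + 1.5·IQR = 65.00 + 43.50 = 108.50.
121 lies above the upper fence.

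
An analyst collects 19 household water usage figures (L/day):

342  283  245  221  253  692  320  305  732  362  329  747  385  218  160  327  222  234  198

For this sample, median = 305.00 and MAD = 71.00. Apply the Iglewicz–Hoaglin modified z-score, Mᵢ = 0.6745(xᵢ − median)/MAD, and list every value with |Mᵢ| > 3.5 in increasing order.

692, 732, 747

|Mᵢ| > 3.5 ⇔ |xᵢ − 305.00| > 3.5·71.00/0.6745 = 368.42.
So outliers lie outside [-63.42, 673.42].
692: M = 3.68 → outlier.
732: M = 4.06 → outlier.
747: M = 4.20 → outlier.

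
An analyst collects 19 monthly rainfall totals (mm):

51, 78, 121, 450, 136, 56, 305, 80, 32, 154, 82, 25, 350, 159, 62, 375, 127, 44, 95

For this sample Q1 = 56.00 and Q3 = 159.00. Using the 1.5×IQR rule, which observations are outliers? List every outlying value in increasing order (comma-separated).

350, 375, 450

IQR = Q3 − Q1 = 159.00 − 56.00 = 103.00.
Lower fence = Q1 − 1.5·IQR = 56.00 − 154.50 = -98.50.
Upper fence = Q3 + 1.5·IQR = 159.00 + 154.50 = 313.50.
350 > 313.50 → outlier.
375 > 313.50 → outlier.
450 > 313.50 → outlier.
All remaining values lie within [-98.50, 313.50].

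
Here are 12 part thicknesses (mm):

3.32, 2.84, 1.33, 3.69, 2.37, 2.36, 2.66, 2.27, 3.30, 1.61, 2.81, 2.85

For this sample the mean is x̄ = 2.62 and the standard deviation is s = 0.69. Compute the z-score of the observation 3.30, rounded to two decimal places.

0.99

z = (3.30 − 2.62) / 0.69 = 0.99.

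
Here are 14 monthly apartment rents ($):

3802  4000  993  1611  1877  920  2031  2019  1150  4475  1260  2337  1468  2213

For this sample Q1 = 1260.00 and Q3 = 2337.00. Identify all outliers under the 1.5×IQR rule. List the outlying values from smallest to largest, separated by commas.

4000, 4475

IQR = Q3 − Q1 = 2337.00 − 1260.00 = 1077.00.
Lower fence = Q1 − 1.5·IQR = 1260.00 − 1615.50 = -355.50.
Upper fence = Q3 + 1.5·IQR = 2337.00 + 1615.50 = 3952.50.
4000 > 3952.50 → outlier.
4475 > 3952.50 → outlier.
All remaining values lie within [-355.50, 3952.50].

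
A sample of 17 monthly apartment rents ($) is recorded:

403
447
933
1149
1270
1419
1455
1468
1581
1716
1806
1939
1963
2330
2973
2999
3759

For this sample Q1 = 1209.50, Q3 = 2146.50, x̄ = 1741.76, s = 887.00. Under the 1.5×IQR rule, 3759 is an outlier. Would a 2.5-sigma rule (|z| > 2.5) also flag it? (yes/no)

no

z = (3759 − 1741.76) / 887.00 = 2.27.
|z| = 2.27 ≤ 2.5.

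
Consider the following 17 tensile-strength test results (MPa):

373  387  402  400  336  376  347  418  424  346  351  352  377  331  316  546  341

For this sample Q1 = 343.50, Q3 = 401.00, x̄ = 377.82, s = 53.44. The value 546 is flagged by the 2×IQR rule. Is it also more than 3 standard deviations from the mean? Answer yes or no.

z = (546 − 377.82) / 53.44 = 3.15.
|z| = 3.15 > 3.

yes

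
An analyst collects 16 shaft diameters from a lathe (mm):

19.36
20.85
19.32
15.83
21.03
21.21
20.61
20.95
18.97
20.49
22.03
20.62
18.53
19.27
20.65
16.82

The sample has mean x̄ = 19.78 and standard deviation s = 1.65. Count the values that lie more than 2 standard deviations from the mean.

1

Cutoffs: x̄ ± 2s = [16.48, 23.08].
Outside the cutoffs: 15.83.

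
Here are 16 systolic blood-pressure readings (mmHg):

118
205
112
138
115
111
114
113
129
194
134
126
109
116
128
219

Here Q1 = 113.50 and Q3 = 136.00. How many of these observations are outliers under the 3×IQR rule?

IQR = 22.50; fences at 113.50 − 67.50 = 46.00 and 136.00 + 67.50 = 203.50.
Outside the cutoffs: 205, 219.

2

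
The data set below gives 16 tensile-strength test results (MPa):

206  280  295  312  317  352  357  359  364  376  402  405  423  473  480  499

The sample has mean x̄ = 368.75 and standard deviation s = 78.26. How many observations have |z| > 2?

1

Cutoffs: x̄ ± 2s = [212.23, 525.27].
Outside the cutoffs: 206.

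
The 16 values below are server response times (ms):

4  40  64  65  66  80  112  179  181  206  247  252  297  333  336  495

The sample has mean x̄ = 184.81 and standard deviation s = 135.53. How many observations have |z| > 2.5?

0

Cutoffs: x̄ ± 2.5s = [-154.015, 523.635].
Every value lies within the cutoffs.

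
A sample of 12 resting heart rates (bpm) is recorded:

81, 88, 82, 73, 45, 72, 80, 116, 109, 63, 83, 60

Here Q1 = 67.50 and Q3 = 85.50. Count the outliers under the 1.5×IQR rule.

IQR = 18.00; fences at 67.50 − 27.00 = 40.50 and 85.50 + 27.00 = 112.50.
Outside the cutoffs: 116.

1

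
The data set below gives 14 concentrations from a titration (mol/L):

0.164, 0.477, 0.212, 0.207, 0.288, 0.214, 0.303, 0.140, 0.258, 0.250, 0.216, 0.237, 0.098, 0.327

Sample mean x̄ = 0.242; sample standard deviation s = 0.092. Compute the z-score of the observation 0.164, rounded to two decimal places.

z = (0.164 − 0.242) / 0.092 = -0.85.

-0.85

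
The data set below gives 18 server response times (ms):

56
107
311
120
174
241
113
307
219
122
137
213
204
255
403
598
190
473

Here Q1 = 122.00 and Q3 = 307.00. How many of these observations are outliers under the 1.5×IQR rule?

1

IQR = 185.00; fences at 122.00 − 277.50 = -155.50 and 307.00 + 277.50 = 584.50.
Outside the cutoffs: 598.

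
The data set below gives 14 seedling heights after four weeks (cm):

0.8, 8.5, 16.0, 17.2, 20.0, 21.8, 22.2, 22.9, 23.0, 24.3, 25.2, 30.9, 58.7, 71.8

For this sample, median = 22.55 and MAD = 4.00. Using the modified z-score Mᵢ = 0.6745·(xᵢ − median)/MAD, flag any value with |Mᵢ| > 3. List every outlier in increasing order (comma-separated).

|Mᵢ| > 3 ⇔ |xᵢ − 22.55| > 3·4.00/0.6745 = 17.79.
So outliers lie outside [4.76, 40.34].
0.8: M = -3.67 → outlier.
58.7: M = 6.10 → outlier.
71.8: M = 8.30 → outlier.

0.8, 58.7, 71.8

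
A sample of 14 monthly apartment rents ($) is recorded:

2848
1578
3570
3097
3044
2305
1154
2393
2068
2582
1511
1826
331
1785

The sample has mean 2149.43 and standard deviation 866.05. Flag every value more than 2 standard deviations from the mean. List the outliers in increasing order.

Cutoffs at x̄ ± 2s: 2149.43 ± 2·866.05 = [417.33, 3881.53].
331: z = -2.10, |z| > 2 → outlier.
Every other value lies within [417.33, 3881.53].

331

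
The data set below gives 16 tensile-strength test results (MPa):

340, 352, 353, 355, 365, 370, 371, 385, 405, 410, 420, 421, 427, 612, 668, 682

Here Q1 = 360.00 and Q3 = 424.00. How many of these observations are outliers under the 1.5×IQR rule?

IQR = 64.00; fences at 360.00 − 96.00 = 264.00 and 424.00 + 96.00 = 520.00.
Outside the cutoffs: 612, 668, 682.

3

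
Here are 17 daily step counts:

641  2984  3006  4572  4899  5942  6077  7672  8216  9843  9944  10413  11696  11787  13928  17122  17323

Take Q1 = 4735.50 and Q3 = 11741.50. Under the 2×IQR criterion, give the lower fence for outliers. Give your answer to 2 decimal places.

IQR = Q3 − Q1 = 11741.50 − 4735.50 = 7006.00.
Lower fence = Q1 − 2·IQR = 4735.50 − 14012.00 = -9276.50.
Upper fence = Q3 + 2·IQR = 11741.50 + 14012.00 = 25753.50.

-9276.50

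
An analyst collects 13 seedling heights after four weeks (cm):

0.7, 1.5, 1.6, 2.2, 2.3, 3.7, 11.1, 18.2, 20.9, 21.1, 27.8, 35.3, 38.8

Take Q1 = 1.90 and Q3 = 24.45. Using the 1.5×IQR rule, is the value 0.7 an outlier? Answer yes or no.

IQR = Q3 − Q1 = 24.45 − 1.90 = 22.55.
Lower fence = Q1 − 1.5·IQR = 1.90 − 33.825 = -31.925.
Upper fence = Q3 + 1.5·IQR = 24.45 + 33.825 = 58.275.
0.7 lies within [-31.925, 58.275].

no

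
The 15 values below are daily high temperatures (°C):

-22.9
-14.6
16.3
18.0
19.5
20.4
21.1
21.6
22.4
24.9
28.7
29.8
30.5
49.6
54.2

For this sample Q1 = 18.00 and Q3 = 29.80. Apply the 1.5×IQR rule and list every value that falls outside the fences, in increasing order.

IQR = Q3 − Q1 = 29.80 − 18.00 = 11.80.
Lower fence = Q1 − 1.5·IQR = 18.00 − 17.70 = 0.30.
Upper fence = Q3 + 1.5·IQR = 29.80 + 17.70 = 47.50.
-22.9 < 0.30 → outlier.
-14.6 < 0.30 → outlier.
49.6 > 47.50 → outlier.
54.2 > 47.50 → outlier.
All remaining values lie within [0.30, 47.50].

-22.9, -14.6, 49.6, 54.2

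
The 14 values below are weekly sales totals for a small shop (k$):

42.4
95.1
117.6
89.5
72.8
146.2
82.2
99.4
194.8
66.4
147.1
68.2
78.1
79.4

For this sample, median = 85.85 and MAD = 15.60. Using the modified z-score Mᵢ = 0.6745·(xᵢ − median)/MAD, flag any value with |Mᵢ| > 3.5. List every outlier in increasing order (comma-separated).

194.8

|Mᵢ| > 3.5 ⇔ |xᵢ − 85.85| > 3.5·15.60/0.6745 = 80.95.
So outliers lie outside [4.90, 166.80].
194.8: M = 4.71 → outlier.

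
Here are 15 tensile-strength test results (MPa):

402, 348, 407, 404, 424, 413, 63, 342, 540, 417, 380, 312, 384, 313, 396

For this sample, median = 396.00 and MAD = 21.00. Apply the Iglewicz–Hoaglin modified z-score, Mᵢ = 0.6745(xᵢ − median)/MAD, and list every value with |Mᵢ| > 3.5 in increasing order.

63, 540

|Mᵢ| > 3.5 ⇔ |xᵢ − 396.00| > 3.5·21.00/0.6745 = 108.97.
So outliers lie outside [287.03, 504.97].
63: M = -10.70 → outlier.
540: M = 4.63 → outlier.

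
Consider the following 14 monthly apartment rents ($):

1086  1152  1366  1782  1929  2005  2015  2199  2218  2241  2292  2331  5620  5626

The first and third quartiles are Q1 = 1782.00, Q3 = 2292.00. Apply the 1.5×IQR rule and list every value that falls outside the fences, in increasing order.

IQR = Q3 − Q1 = 2292.00 − 1782.00 = 510.00.
Lower fence = Q1 − 1.5·IQR = 1782.00 − 765.00 = 1017.00.
Upper fence = Q3 + 1.5·IQR = 2292.00 + 765.00 = 3057.00.
5620 > 3057.00 → outlier.
5626 > 3057.00 → outlier.
All remaining values lie within [1017.00, 3057.00].

5620, 5626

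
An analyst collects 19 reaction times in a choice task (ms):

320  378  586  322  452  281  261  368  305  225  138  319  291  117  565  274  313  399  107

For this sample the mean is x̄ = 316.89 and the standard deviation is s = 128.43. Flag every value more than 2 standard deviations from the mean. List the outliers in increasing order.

Cutoffs at x̄ ± 2s: 316.89 ± 2·128.43 = [60.03, 573.75].
586: z = 2.10, |z| > 2 → outlier.
Every other value lies within [60.03, 573.75].

586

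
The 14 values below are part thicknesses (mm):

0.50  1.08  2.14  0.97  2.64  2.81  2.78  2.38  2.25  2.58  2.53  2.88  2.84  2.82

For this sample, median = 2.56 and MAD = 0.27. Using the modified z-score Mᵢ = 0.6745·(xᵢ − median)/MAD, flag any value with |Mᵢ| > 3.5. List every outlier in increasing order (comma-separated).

|Mᵢ| > 3.5 ⇔ |xᵢ − 2.56| > 3.5·0.27/0.6745 = 1.40.
So outliers lie outside [1.16, 3.96].
0.50: M = -5.15 → outlier.
0.97: M = -3.97 → outlier.
1.08: M = -3.70 → outlier.

0.50, 0.97, 1.08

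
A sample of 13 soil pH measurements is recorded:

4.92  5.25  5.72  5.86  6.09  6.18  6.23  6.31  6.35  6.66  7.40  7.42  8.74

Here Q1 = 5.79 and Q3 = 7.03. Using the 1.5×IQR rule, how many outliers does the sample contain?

0

IQR = 1.24; fences at 5.79 − 1.86 = 3.93 and 7.03 + 1.86 = 8.89.
Every value lies within the cutoffs.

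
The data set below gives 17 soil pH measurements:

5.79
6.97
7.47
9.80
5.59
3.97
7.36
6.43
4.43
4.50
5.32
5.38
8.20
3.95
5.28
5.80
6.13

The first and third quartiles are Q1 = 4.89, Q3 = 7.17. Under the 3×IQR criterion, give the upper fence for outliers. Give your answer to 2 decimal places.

IQR = Q3 − Q1 = 7.17 − 4.89 = 2.28.
Lower fence = Q1 − 3·IQR = 4.89 − 6.84 = -1.95.
Upper fence = Q3 + 3·IQR = 7.17 + 6.84 = 14.01.

14.01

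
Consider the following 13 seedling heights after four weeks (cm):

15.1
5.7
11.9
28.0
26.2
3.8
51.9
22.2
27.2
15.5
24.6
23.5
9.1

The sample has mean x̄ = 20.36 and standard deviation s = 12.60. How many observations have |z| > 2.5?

1

Cutoffs: x̄ ± 2.5s = [-11.14, 51.86].
Outside the cutoffs: 51.9.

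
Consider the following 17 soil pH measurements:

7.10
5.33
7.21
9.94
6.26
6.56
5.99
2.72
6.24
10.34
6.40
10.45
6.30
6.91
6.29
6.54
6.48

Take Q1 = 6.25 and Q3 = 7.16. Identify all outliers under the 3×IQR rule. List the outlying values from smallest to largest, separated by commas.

2.72, 9.94, 10.34, 10.45

IQR = Q3 − Q1 = 7.16 − 6.25 = 0.91.
Lower fence = Q1 − 3·IQR = 6.25 − 2.73 = 3.52.
Upper fence = Q3 + 3·IQR = 7.16 + 2.73 = 9.89.
2.72 < 3.52 → outlier.
9.94 > 9.89 → outlier.
10.34 > 9.89 → outlier.
10.45 > 9.89 → outlier.
All remaining values lie within [3.52, 9.89].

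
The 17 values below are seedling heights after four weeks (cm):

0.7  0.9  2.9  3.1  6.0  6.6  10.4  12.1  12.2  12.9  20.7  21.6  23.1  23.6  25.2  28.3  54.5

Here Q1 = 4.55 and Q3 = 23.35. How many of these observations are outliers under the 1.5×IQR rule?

IQR = 18.80; fences at 4.55 − 28.20 = -23.65 and 23.35 + 28.20 = 51.55.
Outside the cutoffs: 54.5.

1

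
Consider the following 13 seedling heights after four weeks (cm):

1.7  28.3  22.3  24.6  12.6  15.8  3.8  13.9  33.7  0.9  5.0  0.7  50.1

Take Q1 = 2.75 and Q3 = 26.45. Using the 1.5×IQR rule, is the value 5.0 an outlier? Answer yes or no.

IQR = Q3 − Q1 = 26.45 − 2.75 = 23.70.
Lower fence = Q1 − 1.5·IQR = 2.75 − 35.55 = -32.80.
Upper fence = Q3 + 1.5·IQR = 26.45 + 35.55 = 62.00.
5.0 lies within [-32.80, 62.00].

no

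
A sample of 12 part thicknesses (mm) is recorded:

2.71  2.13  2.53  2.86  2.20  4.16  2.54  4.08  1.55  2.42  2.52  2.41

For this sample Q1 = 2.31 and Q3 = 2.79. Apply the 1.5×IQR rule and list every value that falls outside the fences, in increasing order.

1.55, 4.08, 4.16

IQR = Q3 − Q1 = 2.79 − 2.31 = 0.48.
Lower fence = Q1 − 1.5·IQR = 2.31 − 0.72 = 1.59.
Upper fence = Q3 + 1.5·IQR = 2.79 + 0.72 = 3.51.
1.55 < 1.59 → outlier.
4.08 > 3.51 → outlier.
4.16 > 3.51 → outlier.
All remaining values lie within [1.59, 3.51].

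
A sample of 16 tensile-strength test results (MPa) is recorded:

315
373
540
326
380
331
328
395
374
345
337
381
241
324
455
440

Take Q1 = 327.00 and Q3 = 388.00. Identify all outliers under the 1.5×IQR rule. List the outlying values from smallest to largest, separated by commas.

IQR = Q3 − Q1 = 388.00 − 327.00 = 61.00.
Lower fence = Q1 − 1.5·IQR = 327.00 − 91.50 = 235.50.
Upper fence = Q3 + 1.5·IQR = 388.00 + 91.50 = 479.50.
540 > 479.50 → outlier.
All remaining values lie within [235.50, 479.50].

540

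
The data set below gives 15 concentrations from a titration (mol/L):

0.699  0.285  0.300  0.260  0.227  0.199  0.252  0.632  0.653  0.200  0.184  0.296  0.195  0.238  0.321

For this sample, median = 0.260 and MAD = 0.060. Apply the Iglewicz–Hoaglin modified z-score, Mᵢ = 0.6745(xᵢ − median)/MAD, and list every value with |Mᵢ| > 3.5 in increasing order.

0.632, 0.653, 0.699

|Mᵢ| > 3.5 ⇔ |xᵢ − 0.260| > 3.5·0.060/0.6745 = 0.311.
So outliers lie outside [-0.051, 0.571].
0.632: M = 4.18 → outlier.
0.653: M = 4.42 → outlier.
0.699: M = 4.94 → outlier.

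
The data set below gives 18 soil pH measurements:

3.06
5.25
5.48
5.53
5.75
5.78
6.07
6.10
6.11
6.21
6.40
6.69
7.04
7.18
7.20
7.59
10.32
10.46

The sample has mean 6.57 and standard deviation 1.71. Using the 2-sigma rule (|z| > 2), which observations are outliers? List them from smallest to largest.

Cutoffs at x̄ ± 2s: 6.57 ± 2·1.71 = [3.15, 9.99].
3.06: z = -2.05, |z| > 2 → outlier.
10.32: z = 2.19, |z| > 2 → outlier.
10.46: z = 2.27, |z| > 2 → outlier.
Every other value lies within [3.15, 9.99].

3.06, 10.32, 10.46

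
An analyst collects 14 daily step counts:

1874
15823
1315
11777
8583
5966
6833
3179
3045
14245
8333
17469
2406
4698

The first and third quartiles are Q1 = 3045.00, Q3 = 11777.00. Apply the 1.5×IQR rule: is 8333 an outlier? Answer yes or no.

no

IQR = Q3 − Q1 = 11777.00 − 3045.00 = 8732.00.
Lower fence = Q1 − 1.5·IQR = 3045.00 − 13098.00 = -10053.00.
Upper fence = Q3 + 1.5·IQR = 11777.00 + 13098.00 = 24875.00.
8333 lies within [-10053.00, 24875.00].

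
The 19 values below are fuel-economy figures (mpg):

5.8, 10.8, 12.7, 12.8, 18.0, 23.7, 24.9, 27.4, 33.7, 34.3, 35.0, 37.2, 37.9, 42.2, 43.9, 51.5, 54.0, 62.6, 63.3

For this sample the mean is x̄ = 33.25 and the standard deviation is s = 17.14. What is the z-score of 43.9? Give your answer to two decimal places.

z = (43.9 − 33.25) / 17.14 = 0.62.

0.62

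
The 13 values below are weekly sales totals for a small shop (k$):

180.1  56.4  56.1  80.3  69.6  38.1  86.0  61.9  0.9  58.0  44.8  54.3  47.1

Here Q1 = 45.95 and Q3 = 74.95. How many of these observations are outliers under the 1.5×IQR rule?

IQR = 29.00; fences at 45.95 − 43.50 = 2.45 and 74.95 + 43.50 = 118.45.
Outside the cutoffs: 0.9, 180.1.

2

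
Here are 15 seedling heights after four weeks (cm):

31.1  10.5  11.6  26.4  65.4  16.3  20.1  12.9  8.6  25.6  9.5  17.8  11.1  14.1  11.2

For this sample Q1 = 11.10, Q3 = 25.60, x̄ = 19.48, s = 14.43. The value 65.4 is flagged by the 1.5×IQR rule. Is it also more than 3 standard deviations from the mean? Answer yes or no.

yes

z = (65.4 − 19.48) / 14.43 = 3.18.
|z| = 3.18 > 3.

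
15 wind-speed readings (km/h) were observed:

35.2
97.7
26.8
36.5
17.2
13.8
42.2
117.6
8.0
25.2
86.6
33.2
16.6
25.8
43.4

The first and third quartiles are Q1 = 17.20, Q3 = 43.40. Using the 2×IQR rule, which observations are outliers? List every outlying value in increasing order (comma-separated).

97.7, 117.6

IQR = Q3 − Q1 = 43.40 − 17.20 = 26.20.
Lower fence = Q1 − 2·IQR = 17.20 − 52.40 = -35.20.
Upper fence = Q3 + 2·IQR = 43.40 + 52.40 = 95.80.
97.7 > 95.80 → outlier.
117.6 > 95.80 → outlier.
All remaining values lie within [-35.20, 95.80].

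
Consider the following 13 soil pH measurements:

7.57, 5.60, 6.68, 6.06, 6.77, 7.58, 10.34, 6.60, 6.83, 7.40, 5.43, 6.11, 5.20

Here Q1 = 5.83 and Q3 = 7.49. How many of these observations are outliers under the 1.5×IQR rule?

1

IQR = 1.66; fences at 5.83 − 2.49 = 3.34 and 7.49 + 2.49 = 9.98.
Outside the cutoffs: 10.34.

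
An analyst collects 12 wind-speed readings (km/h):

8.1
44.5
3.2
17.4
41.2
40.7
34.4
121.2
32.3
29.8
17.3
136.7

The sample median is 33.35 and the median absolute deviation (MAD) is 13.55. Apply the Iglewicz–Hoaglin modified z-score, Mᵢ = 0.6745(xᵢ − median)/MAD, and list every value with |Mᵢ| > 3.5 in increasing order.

|Mᵢ| > 3.5 ⇔ |xᵢ − 33.35| > 3.5·13.55/0.6745 = 70.31.
So outliers lie outside [-36.96, 103.66].
121.2: M = 4.37 → outlier.
136.7: M = 5.14 → outlier.

121.2, 136.7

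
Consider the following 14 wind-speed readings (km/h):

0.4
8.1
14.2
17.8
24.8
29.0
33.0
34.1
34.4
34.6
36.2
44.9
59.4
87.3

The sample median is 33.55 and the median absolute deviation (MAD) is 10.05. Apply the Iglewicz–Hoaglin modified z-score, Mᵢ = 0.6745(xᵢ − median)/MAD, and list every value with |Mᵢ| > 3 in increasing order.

87.3

|Mᵢ| > 3 ⇔ |xᵢ − 33.55| > 3·10.05/0.6745 = 44.70.
So outliers lie outside [-11.15, 78.25].
87.3: M = 3.61 → outlier.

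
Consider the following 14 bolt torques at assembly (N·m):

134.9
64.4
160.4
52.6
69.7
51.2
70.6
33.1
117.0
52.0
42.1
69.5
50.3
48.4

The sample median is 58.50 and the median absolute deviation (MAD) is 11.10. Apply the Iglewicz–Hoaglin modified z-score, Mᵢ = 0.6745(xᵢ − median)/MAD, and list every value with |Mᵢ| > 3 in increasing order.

117.0, 134.9, 160.4

|Mᵢ| > 3 ⇔ |xᵢ − 58.50| > 3·11.10/0.6745 = 49.37.
So outliers lie outside [9.13, 107.87].
117.0: M = 3.55 → outlier.
134.9: M = 4.64 → outlier.
160.4: M = 6.19 → outlier.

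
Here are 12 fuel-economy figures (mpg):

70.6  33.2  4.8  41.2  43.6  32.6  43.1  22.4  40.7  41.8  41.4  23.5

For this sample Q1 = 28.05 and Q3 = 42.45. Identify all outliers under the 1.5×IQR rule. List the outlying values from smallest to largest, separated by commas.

IQR = Q3 − Q1 = 42.45 − 28.05 = 14.40.
Lower fence = Q1 − 1.5·IQR = 28.05 − 21.60 = 6.45.
Upper fence = Q3 + 1.5·IQR = 42.45 + 21.60 = 64.05.
4.8 < 6.45 → outlier.
70.6 > 64.05 → outlier.
All remaining values lie within [6.45, 64.05].

4.8, 70.6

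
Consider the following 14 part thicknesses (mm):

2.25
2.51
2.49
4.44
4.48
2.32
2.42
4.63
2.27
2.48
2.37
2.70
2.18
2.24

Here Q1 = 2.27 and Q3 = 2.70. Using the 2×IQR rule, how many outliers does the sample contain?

3

IQR = 0.43; fences at 2.27 − 0.86 = 1.41 and 2.70 + 0.86 = 3.56.
Outside the cutoffs: 4.44, 4.48, 4.63.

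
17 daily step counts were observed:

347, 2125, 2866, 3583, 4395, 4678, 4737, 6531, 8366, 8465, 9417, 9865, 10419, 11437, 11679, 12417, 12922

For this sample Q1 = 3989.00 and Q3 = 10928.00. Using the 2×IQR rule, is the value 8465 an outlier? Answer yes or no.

no

IQR = Q3 − Q1 = 10928.00 − 3989.00 = 6939.00.
Lower fence = Q1 − 2·IQR = 3989.00 − 13878.00 = -9889.00.
Upper fence = Q3 + 2·IQR = 10928.00 + 13878.00 = 24806.00.
8465 lies within [-9889.00, 24806.00].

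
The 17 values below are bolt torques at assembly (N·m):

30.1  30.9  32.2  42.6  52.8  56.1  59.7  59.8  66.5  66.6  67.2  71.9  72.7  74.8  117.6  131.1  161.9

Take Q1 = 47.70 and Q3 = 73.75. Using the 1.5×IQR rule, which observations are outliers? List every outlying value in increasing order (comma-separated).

117.6, 131.1, 161.9

IQR = Q3 − Q1 = 73.75 − 47.70 = 26.05.
Lower fence = Q1 − 1.5·IQR = 47.70 − 39.075 = 8.625.
Upper fence = Q3 + 1.5·IQR = 73.75 + 39.075 = 112.825.
117.6 > 112.825 → outlier.
131.1 > 112.825 → outlier.
161.9 > 112.825 → outlier.
All remaining values lie within [8.625, 112.825].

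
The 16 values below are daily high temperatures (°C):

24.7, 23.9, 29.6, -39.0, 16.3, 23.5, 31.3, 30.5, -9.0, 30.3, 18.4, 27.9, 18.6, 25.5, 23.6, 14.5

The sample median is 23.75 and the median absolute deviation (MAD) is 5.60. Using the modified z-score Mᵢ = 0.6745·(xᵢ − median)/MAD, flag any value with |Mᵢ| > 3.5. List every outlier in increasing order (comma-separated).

|Mᵢ| > 3.5 ⇔ |xᵢ − 23.75| > 3.5·5.60/0.6745 = 29.06.
So outliers lie outside [-5.31, 52.81].
-39.0: M = -7.56 → outlier.
-9.0: M = -3.94 → outlier.

-39.0, -9.0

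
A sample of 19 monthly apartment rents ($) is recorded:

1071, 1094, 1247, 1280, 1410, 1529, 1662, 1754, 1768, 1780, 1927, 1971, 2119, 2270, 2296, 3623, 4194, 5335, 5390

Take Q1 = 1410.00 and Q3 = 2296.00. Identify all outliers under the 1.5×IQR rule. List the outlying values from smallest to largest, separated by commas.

IQR = Q3 − Q1 = 2296.00 − 1410.00 = 886.00.
Lower fence = Q1 − 1.5·IQR = 1410.00 − 1329.00 = 81.00.
Upper fence = Q3 + 1.5·IQR = 2296.00 + 1329.00 = 3625.00.
4194 > 3625.00 → outlier.
5335 > 3625.00 → outlier.
5390 > 3625.00 → outlier.
All remaining values lie within [81.00, 3625.00].

4194, 5335, 5390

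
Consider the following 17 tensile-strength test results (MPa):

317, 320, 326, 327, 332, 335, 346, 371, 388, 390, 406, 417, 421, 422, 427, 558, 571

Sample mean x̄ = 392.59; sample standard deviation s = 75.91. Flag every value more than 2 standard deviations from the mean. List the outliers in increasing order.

558, 571

Cutoffs at x̄ ± 2s: 392.59 ± 2·75.91 = [240.77, 544.41].
558: z = 2.18, |z| > 2 → outlier.
571: z = 2.35, |z| > 2 → outlier.
Every other value lies within [240.77, 544.41].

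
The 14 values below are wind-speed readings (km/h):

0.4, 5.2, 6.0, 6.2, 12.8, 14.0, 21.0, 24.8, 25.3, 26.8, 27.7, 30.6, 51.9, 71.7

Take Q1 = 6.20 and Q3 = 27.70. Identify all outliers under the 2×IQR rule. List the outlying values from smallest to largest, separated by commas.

71.7

IQR = Q3 − Q1 = 27.70 − 6.20 = 21.50.
Lower fence = Q1 − 2·IQR = 6.20 − 43.00 = -36.80.
Upper fence = Q3 + 2·IQR = 27.70 + 43.00 = 70.70.
71.7 > 70.70 → outlier.
All remaining values lie within [-36.80, 70.70].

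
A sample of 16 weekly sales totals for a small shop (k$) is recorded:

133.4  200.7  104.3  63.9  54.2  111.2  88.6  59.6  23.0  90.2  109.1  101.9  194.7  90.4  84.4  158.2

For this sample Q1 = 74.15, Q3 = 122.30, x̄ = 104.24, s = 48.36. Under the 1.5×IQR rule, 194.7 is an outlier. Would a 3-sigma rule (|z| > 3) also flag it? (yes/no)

z = (194.7 − 104.24) / 48.36 = 1.87.
|z| = 1.87 ≤ 3.

no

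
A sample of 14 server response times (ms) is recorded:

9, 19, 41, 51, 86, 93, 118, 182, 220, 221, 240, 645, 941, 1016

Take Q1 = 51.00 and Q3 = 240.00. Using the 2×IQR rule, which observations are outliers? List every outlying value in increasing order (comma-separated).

645, 941, 1016

IQR = Q3 − Q1 = 240.00 − 51.00 = 189.00.
Lower fence = Q1 − 2·IQR = 51.00 − 378.00 = -327.00.
Upper fence = Q3 + 2·IQR = 240.00 + 378.00 = 618.00.
645 > 618.00 → outlier.
941 > 618.00 → outlier.
1016 > 618.00 → outlier.
All remaining values lie within [-327.00, 618.00].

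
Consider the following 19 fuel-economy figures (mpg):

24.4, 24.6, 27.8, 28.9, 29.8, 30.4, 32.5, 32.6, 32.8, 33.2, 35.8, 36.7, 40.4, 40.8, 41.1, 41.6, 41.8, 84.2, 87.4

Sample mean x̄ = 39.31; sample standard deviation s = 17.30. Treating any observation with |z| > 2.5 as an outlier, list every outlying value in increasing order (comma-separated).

Cutoffs at x̄ ± 2.5s: 39.31 ± 2.5·17.30 = [-3.94, 82.56].
84.2: z = 2.59, |z| > 2.5 → outlier.
87.4: z = 2.78, |z| > 2.5 → outlier.
Every other value lies within [-3.94, 82.56].

84.2, 87.4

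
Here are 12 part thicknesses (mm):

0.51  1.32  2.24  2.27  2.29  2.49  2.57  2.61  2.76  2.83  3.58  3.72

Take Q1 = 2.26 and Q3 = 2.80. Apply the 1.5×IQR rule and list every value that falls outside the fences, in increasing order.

0.51, 1.32, 3.72

IQR = Q3 − Q1 = 2.80 − 2.26 = 0.54.
Lower fence = Q1 − 1.5·IQR = 2.26 − 0.81 = 1.45.
Upper fence = Q3 + 1.5·IQR = 2.80 + 0.81 = 3.61.
0.51 < 1.45 → outlier.
1.32 < 1.45 → outlier.
3.72 > 3.61 → outlier.
All remaining values lie within [1.45, 3.61].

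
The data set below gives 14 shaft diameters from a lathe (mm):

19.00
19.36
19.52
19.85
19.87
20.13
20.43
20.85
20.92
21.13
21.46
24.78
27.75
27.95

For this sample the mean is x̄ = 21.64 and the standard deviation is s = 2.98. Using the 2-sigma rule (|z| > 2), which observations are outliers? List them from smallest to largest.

Cutoffs at x̄ ± 2s: 21.64 ± 2·2.98 = [15.68, 27.60].
27.75: z = 2.05, |z| > 2 → outlier.
27.95: z = 2.12, |z| > 2 → outlier.
Every other value lies within [15.68, 27.60].

27.75, 27.95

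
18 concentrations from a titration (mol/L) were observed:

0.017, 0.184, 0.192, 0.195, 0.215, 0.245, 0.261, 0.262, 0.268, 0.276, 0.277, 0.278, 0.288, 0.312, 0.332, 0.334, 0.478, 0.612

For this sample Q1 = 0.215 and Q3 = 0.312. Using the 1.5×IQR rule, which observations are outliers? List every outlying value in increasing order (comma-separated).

IQR = Q3 − Q1 = 0.312 − 0.215 = 0.097.
Lower fence = Q1 − 1.5·IQR = 0.215 − 0.1455 = 0.0695.
Upper fence = Q3 + 1.5·IQR = 0.312 + 0.1455 = 0.4575.
0.017 < 0.0695 → outlier.
0.478 > 0.4575 → outlier.
0.612 > 0.4575 → outlier.
All remaining values lie within [0.0695, 0.4575].

0.017, 0.478, 0.612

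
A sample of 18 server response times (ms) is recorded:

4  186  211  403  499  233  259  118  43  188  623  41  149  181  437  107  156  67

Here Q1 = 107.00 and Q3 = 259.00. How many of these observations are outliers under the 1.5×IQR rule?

IQR = 152.00; fences at 107.00 − 228.00 = -121.00 and 259.00 + 228.00 = 487.00.
Outside the cutoffs: 499, 623.

2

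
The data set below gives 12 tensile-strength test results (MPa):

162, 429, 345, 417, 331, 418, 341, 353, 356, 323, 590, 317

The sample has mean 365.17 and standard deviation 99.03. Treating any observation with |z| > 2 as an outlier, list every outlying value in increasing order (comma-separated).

Cutoffs at x̄ ± 2s: 365.17 ± 2·99.03 = [167.11, 563.23].
162: z = -2.05, |z| > 2 → outlier.
590: z = 2.27, |z| > 2 → outlier.
Every other value lies within [167.11, 563.23].

162, 590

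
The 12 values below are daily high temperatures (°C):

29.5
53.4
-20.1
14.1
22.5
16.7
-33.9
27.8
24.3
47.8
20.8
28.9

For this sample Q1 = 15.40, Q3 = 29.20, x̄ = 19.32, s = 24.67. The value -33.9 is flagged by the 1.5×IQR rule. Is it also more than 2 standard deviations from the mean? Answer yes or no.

z = (-33.9 − 19.32) / 24.67 = -2.16.
|z| = 2.16 > 2.

yes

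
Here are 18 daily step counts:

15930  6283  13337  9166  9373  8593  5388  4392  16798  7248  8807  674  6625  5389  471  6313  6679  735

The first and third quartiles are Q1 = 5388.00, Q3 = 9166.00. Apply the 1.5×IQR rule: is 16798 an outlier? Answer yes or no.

IQR = Q3 − Q1 = 9166.00 − 5388.00 = 3778.00.
Lower fence = Q1 − 1.5·IQR = 5388.00 − 5667.00 = -279.00.
Upper fence = Q3 + 1.5·IQR = 9166.00 + 5667.00 = 14833.00.
16798 lies above the upper fence.

yes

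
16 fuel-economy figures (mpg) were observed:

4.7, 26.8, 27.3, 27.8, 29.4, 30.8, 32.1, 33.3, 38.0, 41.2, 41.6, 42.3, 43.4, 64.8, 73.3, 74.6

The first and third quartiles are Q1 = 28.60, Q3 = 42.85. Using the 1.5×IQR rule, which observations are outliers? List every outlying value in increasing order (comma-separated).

4.7, 64.8, 73.3, 74.6

IQR = Q3 − Q1 = 42.85 − 28.60 = 14.25.
Lower fence = Q1 − 1.5·IQR = 28.60 − 21.375 = 7.225.
Upper fence = Q3 + 1.5·IQR = 42.85 + 21.375 = 64.225.
4.7 < 7.225 → outlier.
64.8 > 64.225 → outlier.
73.3 > 64.225 → outlier.
74.6 > 64.225 → outlier.
All remaining values lie within [7.225, 64.225].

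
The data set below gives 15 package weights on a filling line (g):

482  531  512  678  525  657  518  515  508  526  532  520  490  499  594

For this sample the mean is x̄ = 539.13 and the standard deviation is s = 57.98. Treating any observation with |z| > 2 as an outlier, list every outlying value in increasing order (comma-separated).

Cutoffs at x̄ ± 2s: 539.13 ± 2·57.98 = [423.17, 655.09].
657: z = 2.03, |z| > 2 → outlier.
678: z = 2.40, |z| > 2 → outlier.
Every other value lies within [423.17, 655.09].

657, 678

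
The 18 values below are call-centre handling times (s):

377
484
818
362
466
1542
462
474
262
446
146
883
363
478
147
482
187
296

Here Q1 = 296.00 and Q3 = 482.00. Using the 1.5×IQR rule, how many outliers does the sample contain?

3

IQR = 186.00; fences at 296.00 − 279.00 = 17.00 and 482.00 + 279.00 = 761.00.
Outside the cutoffs: 818, 883, 1542.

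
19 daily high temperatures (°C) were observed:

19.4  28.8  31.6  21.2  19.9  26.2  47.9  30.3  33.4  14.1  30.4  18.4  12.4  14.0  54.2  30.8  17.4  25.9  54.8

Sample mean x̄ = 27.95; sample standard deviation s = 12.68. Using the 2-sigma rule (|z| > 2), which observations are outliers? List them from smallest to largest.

Cutoffs at x̄ ± 2s: 27.95 ± 2·12.68 = [2.59, 53.31].
54.2: z = 2.07, |z| > 2 → outlier.
54.8: z = 2.12, |z| > 2 → outlier.
Every other value lies within [2.59, 53.31].

54.2, 54.8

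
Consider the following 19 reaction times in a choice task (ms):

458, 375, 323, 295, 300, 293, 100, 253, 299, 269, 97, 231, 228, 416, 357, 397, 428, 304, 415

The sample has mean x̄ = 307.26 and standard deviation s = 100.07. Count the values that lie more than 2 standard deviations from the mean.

Cutoffs: x̄ ± 2s = [107.12, 507.40].
Outside the cutoffs: 97, 100.

2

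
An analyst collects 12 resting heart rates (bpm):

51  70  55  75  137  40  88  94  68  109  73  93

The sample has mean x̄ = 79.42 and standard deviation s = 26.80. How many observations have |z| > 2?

Cutoffs: x̄ ± 2s = [25.82, 133.02].
Outside the cutoffs: 137.

1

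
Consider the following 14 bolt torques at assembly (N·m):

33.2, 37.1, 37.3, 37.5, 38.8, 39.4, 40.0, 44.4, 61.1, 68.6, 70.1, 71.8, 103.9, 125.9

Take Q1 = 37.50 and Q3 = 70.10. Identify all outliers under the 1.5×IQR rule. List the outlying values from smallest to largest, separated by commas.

IQR = Q3 − Q1 = 70.10 − 37.50 = 32.60.
Lower fence = Q1 − 1.5·IQR = 37.50 − 48.90 = -11.40.
Upper fence = Q3 + 1.5·IQR = 70.10 + 48.90 = 119.00.
125.9 > 119.00 → outlier.
All remaining values lie within [-11.40, 119.00].

125.9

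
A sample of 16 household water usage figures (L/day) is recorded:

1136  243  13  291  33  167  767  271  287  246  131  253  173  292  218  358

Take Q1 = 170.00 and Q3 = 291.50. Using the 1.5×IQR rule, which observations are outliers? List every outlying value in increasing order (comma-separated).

767, 1136

IQR = Q3 − Q1 = 291.50 − 170.00 = 121.50.
Lower fence = Q1 − 1.5·IQR = 170.00 − 182.25 = -12.25.
Upper fence = Q3 + 1.5·IQR = 291.50 + 182.25 = 473.75.
767 > 473.75 → outlier.
1136 > 473.75 → outlier.
All remaining values lie within [-12.25, 473.75].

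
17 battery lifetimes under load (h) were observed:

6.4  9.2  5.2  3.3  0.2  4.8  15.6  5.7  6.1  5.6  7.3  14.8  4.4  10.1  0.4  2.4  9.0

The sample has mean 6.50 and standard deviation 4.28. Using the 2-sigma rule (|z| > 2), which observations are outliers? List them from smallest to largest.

15.6

Cutoffs at x̄ ± 2s: 6.50 ± 2·4.28 = [-2.06, 15.06].
15.6: z = 2.13, |z| > 2 → outlier.
Every other value lies within [-2.06, 15.06].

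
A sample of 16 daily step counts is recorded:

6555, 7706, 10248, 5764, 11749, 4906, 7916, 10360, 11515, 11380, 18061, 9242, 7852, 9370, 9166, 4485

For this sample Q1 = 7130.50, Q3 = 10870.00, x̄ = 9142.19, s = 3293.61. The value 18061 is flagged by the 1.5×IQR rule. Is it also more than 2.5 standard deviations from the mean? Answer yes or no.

yes

z = (18061 − 9142.19) / 3293.61 = 2.71.
|z| = 2.71 > 2.5.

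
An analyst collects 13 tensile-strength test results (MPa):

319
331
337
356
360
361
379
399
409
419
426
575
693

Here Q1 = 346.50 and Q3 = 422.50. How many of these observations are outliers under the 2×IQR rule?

IQR = 76.00; fences at 346.50 − 152.00 = 194.50 and 422.50 + 152.00 = 574.50.
Outside the cutoffs: 575, 693.

2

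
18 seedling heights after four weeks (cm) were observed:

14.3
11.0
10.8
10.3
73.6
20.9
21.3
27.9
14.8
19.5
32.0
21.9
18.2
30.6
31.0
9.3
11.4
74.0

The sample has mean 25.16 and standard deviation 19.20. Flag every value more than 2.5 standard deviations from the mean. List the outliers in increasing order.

Cutoffs at x̄ ± 2.5s: 25.16 ± 2.5·19.20 = [-22.84, 73.16].
73.6: z = 2.52, |z| > 2.5 → outlier.
74.0: z = 2.54, |z| > 2.5 → outlier.
Every other value lies within [-22.84, 73.16].

73.6, 74.0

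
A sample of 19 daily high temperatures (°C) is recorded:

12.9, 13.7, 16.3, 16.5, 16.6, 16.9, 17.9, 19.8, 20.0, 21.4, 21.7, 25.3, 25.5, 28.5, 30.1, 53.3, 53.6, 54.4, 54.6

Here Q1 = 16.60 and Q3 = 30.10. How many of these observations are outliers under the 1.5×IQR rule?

IQR = 13.50; fences at 16.60 − 20.25 = -3.65 and 30.10 + 20.25 = 50.35.
Outside the cutoffs: 53.3, 53.6, 54.4, 54.6.

4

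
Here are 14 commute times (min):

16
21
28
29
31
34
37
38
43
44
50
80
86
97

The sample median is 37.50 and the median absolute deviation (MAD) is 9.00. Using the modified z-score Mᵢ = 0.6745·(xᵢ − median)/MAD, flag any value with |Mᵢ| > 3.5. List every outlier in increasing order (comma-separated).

|Mᵢ| > 3.5 ⇔ |xᵢ − 37.50| > 3.5·9.00/0.6745 = 46.70.
So outliers lie outside [-9.20, 84.20].
86: M = 3.63 → outlier.
97: M = 4.46 → outlier.

86, 97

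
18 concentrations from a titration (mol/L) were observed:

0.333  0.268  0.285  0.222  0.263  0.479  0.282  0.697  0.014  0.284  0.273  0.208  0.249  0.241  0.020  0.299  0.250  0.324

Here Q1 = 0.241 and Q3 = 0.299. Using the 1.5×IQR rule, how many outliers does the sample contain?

IQR = 0.058; fences at 0.241 − 0.087 = 0.154 and 0.299 + 0.087 = 0.386.
Outside the cutoffs: 0.014, 0.020, 0.479, 0.697.

4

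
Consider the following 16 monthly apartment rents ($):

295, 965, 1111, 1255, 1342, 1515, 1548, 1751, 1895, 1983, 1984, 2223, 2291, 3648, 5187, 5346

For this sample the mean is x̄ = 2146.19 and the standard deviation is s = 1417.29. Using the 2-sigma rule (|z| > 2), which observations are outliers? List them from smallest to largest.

5187, 5346

Cutoffs at x̄ ± 2s: 2146.19 ± 2·1417.29 = [-688.39, 4980.77].
5187: z = 2.15, |z| > 2 → outlier.
5346: z = 2.26, |z| > 2 → outlier.
Every other value lies within [-688.39, 4980.77].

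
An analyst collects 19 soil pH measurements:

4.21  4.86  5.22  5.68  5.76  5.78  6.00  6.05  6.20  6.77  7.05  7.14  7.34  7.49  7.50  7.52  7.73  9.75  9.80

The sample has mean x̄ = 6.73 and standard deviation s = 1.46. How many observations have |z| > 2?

2

Cutoffs: x̄ ± 2s = [3.81, 9.65].
Outside the cutoffs: 9.75, 9.80.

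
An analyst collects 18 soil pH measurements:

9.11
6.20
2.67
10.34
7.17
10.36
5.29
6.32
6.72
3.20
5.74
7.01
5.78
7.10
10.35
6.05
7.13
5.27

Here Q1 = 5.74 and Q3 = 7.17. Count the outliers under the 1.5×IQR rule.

5

IQR = 1.43; fences at 5.74 − 2.145 = 3.595 and 7.17 + 2.145 = 9.315.
Outside the cutoffs: 2.67, 3.20, 10.34, 10.35, 10.36.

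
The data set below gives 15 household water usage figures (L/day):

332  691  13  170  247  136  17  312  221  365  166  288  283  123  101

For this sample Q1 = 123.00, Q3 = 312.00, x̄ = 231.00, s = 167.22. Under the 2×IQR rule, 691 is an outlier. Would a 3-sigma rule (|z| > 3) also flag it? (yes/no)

no

z = (691 − 231.00) / 167.22 = 2.75.
|z| = 2.75 ≤ 3.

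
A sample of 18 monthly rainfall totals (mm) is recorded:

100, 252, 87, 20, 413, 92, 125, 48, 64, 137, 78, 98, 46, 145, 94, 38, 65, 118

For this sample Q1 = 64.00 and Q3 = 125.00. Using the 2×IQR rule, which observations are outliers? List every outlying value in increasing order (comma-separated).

IQR = Q3 − Q1 = 125.00 − 64.00 = 61.00.
Lower fence = Q1 − 2·IQR = 64.00 − 122.00 = -58.00.
Upper fence = Q3 + 2·IQR = 125.00 + 122.00 = 247.00.
252 > 247.00 → outlier.
413 > 247.00 → outlier.
All remaining values lie within [-58.00, 247.00].

252, 413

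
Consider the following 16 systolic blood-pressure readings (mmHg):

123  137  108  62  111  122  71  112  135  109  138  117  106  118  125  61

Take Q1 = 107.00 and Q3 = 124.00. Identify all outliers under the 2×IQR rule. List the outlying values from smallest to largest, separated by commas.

61, 62, 71

IQR = Q3 − Q1 = 124.00 − 107.00 = 17.00.
Lower fence = Q1 − 2·IQR = 107.00 − 34.00 = 73.00.
Upper fence = Q3 + 2·IQR = 124.00 + 34.00 = 158.00.
61 < 73.00 → outlier.
62 < 73.00 → outlier.
71 < 73.00 → outlier.
All remaining values lie within [73.00, 158.00].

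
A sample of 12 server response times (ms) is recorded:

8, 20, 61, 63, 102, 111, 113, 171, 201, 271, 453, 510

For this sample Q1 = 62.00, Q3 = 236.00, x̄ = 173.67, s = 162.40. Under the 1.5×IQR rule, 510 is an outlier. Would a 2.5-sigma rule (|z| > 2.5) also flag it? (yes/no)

z = (510 − 173.67) / 162.40 = 2.07.
|z| = 2.07 ≤ 2.5.

no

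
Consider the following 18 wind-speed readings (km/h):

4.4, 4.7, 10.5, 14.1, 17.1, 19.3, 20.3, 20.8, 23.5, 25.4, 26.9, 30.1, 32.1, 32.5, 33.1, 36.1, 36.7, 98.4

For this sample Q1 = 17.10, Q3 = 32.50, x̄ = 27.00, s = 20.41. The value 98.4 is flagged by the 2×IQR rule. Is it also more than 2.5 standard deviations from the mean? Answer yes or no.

yes

z = (98.4 − 27.00) / 20.41 = 3.50.
|z| = 3.50 > 2.5.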